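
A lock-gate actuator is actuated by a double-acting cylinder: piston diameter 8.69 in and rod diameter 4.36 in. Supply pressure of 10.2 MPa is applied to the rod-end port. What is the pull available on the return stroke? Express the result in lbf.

Rod-side annular area A_ann = π/4 × (8.69² − 4.36²) = 44.38 in^2
On retraction the pressure acts on the annular area (bore minus rod).
F = P × A_ann

F ≈ 65700 lbf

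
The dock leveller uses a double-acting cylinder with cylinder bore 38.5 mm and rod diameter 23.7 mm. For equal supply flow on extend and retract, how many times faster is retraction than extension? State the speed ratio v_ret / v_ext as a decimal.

Cap-side area A_cap = π/4 × (38.5 mm)² = 1164 mm^2
Rod-side annular area A_ann = π/4 × (38.5² − 23.7²) = 723.0 mm^2
For equal Q, v ∝ 1/A, so v_ret/v_ext = A_cap/A_ann.

v_ret/v_ext ≈ 1.61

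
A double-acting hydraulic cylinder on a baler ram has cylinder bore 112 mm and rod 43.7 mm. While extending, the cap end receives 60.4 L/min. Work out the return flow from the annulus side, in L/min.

Cap-side area A_cap = π/4 × (112 mm)² = 9852 mm^2
Rod-side annular area A_ann = π/4 × (112² − 43.7²) = 8352 mm^2
Piston speed v = Q_in/A_cap; rod-end outflow Q_out = v × A_ann = Q_in × A_ann/A_cap.

Q_out ≈ 51.2 L/min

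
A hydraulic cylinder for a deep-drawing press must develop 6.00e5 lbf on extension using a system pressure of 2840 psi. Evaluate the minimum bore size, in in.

D ≈ 16.4 in

Extension force acts on the full piston face: F = P × (π/4)D².
D = √(4F / (πP)) = √(4 × 6.00e5 lbf / (π × 2840 psi))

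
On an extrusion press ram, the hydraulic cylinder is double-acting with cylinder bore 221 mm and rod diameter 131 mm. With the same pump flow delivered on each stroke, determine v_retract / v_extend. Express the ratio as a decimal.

Cap-side area A_cap = π/4 × (221 mm)² = 38360 mm^2
Rod-side annular area A_ann = π/4 × (221² − 131²) = 24880 mm^2
For equal Q, v ∝ 1/A, so v_ret/v_ext = A_cap/A_ann.

v_ret/v_ext ≈ 1.54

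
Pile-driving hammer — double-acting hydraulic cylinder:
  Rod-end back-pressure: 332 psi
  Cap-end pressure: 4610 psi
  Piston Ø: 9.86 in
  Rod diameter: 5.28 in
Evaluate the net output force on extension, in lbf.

Cap-side area A_cap = π/4 × (9.86 in)² = 76.36 in^2
Rod-side annular area A_ann = π/4 × (9.86² − 5.28²) = 54.46 in^2
Net thrust = P_cap·A_cap − P_rod·A_ann = 3.520e5 lbf − 18080 lbf

F ≈ 3.34e5 lbf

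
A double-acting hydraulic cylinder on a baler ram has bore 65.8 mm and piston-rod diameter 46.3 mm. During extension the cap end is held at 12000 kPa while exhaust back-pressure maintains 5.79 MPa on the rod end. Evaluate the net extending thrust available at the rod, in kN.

Cap-side area A_cap = π/4 × (65.8 mm)² = 3400 mm^2
Rod-side annular area A_ann = π/4 × (65.8² − 46.3²) = 1717 mm^2
Net thrust = P_cap·A_cap − P_rod·A_ann = 40.81 kN − 9.941 kN

F ≈ 30.9 kN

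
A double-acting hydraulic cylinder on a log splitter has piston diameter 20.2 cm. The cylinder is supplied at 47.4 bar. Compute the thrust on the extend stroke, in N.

Cap-side area A_cap = π/4 × (20.2 cm)² = 320.5 cm^2
F = P × A_cap = 47.4 bar × A_cap

F ≈ 1.52e5 N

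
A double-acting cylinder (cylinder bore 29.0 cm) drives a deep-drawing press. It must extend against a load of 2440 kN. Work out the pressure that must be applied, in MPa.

P ≈ 36.9 MPa

Cap-side area A_cap = π/4 × (29.0 cm)² = 660.5 cm^2
P = F / A = 2440 kN / A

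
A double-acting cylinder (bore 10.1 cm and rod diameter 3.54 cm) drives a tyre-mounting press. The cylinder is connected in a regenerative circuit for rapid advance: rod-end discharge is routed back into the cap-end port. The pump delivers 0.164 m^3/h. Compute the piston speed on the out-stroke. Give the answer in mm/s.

v ≈ 46.3 mm/s

In regeneration the rod-end outflow joins the pump flow into the cap end, so the net volume the pump must supply per unit advance equals the rod cross-section area.
Rod cross-section A_rod = π/4 × (3.54 cm)² = 9.842 cm^2
v = Q_pump / A_rod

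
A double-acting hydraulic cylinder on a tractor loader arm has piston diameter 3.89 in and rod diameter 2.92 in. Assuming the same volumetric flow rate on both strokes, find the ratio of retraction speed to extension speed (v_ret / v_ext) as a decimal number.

Cap-side area A_cap = π/4 × (3.89 in)² = 11.88 in^2
Rod-side annular area A_ann = π/4 × (3.89² − 2.92²) = 5.188 in^2
For equal Q, v ∝ 1/A, so v_ret/v_ext = A_cap/A_ann.

v_ret/v_ext ≈ 2.29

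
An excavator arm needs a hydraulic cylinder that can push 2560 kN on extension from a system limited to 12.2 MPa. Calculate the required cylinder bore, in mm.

D ≈ 517 mm

Extension force acts on the full piston face: F = P × (π/4)D².
D = √(4F / (πP)) = √(4 × 2560 kN / (π × 12.2 MPa))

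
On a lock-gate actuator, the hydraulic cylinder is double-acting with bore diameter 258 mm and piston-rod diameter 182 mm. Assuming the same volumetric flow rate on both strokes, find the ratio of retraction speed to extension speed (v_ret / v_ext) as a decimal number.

Cap-side area A_cap = π/4 × (258 mm)² = 52280 mm^2
Rod-side annular area A_ann = π/4 × (258² − 182²) = 26260 mm^2
For equal Q, v ∝ 1/A, so v_ret/v_ext = A_cap/A_ann.

v_ret/v_ext ≈ 1.99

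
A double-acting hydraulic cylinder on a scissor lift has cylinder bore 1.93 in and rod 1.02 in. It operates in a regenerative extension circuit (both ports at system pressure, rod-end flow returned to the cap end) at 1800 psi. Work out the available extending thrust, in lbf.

F ≈ 1470 lbf

With equal pressure on both faces, forces on the annular region cancel; the net push is pressure × rod cross-section.
Rod cross-section A_rod = π/4 × (1.02 in)² = 0.8171 in^2
F = P × A_rod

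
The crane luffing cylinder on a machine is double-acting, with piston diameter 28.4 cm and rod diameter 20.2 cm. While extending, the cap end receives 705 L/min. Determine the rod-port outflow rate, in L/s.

Q_out ≈ 5.81 L/s

Cap-side area A_cap = π/4 × (28.4 cm)² = 633.5 cm^2
Rod-side annular area A_ann = π/4 × (28.4² − 20.2²) = 313.0 cm^2
Piston speed v = Q_in/A_cap; rod-end outflow Q_out = v × A_ann = Q_in × A_ann/A_cap.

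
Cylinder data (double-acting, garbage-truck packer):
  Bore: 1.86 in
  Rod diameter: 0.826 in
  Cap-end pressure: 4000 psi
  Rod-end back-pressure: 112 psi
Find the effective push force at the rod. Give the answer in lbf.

Cap-side area A_cap = π/4 × (1.86 in)² = 2.717 in^2
Rod-side annular area A_ann = π/4 × (1.86² − 0.826²) = 2.181 in^2
Net thrust = P_cap·A_cap − P_rod·A_ann = 10870 lbf − 244.3 lbf

F ≈ 10600 lbf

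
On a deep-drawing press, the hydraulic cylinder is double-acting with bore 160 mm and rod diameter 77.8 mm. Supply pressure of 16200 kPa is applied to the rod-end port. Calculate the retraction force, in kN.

F ≈ 249 kN

Rod-side annular area A_ann = π/4 × (160² − 77.8²) = 15350 mm^2
On retraction the pressure acts on the annular area (bore minus rod).
F = P × A_ann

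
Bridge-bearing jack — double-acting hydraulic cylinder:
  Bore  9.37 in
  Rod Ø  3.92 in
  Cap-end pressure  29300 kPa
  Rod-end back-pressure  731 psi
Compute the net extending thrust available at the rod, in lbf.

Cap-side area A_cap = π/4 × (9.37 in)² = 68.96 in^2
Rod-side annular area A_ann = π/4 × (9.37² − 3.92²) = 56.89 in^2
Net thrust = P_cap·A_cap − P_rod·A_ann = 2.930e5 lbf − 41580 lbf

F ≈ 2.51e5 lbf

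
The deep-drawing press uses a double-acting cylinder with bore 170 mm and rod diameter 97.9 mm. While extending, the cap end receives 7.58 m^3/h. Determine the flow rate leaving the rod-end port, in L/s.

Q_out ≈ 1.41 L/s

Cap-side area A_cap = π/4 × (170 mm)² = 22700 mm^2
Rod-side annular area A_ann = π/4 × (170² − 97.9²) = 15170 mm^2
Piston speed v = Q_in/A_cap; rod-end outflow Q_out = v × A_ann = Q_in × A_ann/A_cap.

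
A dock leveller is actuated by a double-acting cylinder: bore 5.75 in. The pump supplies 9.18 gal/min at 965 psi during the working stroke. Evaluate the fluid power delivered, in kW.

Hydraulic power = P × Q

W ≈ 3.85 kW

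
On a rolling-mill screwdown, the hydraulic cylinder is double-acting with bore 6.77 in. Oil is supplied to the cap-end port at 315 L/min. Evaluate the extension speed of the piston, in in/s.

Cap-side area A_cap = π/4 × (6.77 in)² = 36.00 in^2
v = Q / A

v ≈ 8.90 in/s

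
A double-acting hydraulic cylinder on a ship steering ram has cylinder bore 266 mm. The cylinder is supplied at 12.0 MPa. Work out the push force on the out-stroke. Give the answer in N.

Cap-side area A_cap = π/4 × (266 mm)² = 55570 mm^2
F = P × A_cap = 12.0 MPa × A_cap

F ≈ 6.67e5 N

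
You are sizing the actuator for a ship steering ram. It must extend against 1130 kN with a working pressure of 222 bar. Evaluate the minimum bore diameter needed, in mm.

Extension force acts on the full piston face: F = P × (π/4)D².
D = √(4F / (πP)) = √(4 × 1130 kN / (π × 222 bar))

D ≈ 255 mm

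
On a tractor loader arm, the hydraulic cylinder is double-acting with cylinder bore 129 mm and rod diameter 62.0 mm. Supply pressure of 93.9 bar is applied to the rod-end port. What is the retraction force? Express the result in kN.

F ≈ 94.4 kN

Rod-side annular area A_ann = π/4 × (129² − 62.0²) = 10050 mm^2
On retraction the pressure acts on the annular area (bore minus rod).
F = P × A_ann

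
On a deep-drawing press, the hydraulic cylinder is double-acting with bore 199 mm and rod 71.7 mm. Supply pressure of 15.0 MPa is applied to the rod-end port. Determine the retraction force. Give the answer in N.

F ≈ 4.06e5 N

Rod-side annular area A_ann = π/4 × (199² − 71.7²) = 27060 mm^2
On retraction the pressure acts on the annular area (bore minus rod).
F = P × A_ann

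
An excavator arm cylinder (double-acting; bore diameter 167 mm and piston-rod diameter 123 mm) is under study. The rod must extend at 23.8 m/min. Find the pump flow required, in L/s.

Q ≈ 8.69 L/s

Cap-side area A_cap = π/4 × (167 mm)² = 21900 mm^2
Q = A × v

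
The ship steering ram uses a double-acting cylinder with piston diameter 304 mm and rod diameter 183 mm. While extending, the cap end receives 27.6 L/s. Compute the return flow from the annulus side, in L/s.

Q_out ≈ 17.6 L/s

Cap-side area A_cap = π/4 × (304 mm)² = 72580 mm^2
Rod-side annular area A_ann = π/4 × (304² − 183²) = 46280 mm^2
Piston speed v = Q_in/A_cap; rod-end outflow Q_out = v × A_ann = Q_in × A_ann/A_cap.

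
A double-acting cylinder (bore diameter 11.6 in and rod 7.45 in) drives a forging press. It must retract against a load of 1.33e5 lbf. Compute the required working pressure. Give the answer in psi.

Rod-side annular area A_ann = π/4 × (11.6² − 7.45²) = 62.09 in^2
Retraction: pressure acts on the annular area.
P = F / A = 1.33e5 lbf / A

P ≈ 2140 psi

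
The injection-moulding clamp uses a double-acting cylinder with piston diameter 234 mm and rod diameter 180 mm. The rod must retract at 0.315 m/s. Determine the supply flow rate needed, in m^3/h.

Rod-side annular area A_ann = π/4 × (234² − 180²) = 17560 mm^2
Q = A × v

Q ≈ 19.9 m^3/h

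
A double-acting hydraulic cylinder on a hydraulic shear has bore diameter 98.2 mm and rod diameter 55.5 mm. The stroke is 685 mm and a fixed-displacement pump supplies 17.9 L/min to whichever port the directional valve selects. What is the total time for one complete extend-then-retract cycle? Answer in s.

t ≈ 29.2 s

Cap-side area A_cap = π/4 × (98.2 mm)² = 7574 mm^2
Rod-side annular area A_ann = π/4 × (98.2² − 55.5²) = 5155 mm^2
t_ext = A_cap·L/Q = 17.39 s
t_ret = A_ann·L/Q = 11.84 s
t_cycle = t_ext + t_ret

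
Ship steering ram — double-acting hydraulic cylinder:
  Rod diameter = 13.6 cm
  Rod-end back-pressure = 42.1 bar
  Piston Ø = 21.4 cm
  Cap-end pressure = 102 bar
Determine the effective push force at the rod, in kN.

F ≈ 277 kN

Cap-side area A_cap = π/4 × (21.4 cm)² = 359.7 cm^2
Rod-side annular area A_ann = π/4 × (21.4² − 13.6²) = 214.4 cm^2
Net thrust = P_cap·A_cap − P_rod·A_ann = 366.9 kN − 90.27 kN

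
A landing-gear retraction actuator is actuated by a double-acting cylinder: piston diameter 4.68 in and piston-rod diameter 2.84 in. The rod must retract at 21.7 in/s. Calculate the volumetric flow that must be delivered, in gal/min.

Rod-side annular area A_ann = π/4 × (4.68² − 2.84²) = 10.87 in^2
Q = A × v

Q ≈ 61.3 gal/min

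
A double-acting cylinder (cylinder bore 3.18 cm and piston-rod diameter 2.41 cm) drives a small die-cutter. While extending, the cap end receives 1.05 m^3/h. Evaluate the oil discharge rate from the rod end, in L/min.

Cap-side area A_cap = π/4 × (3.18 cm)² = 7.942 cm^2
Rod-side annular area A_ann = π/4 × (3.18² − 2.41²) = 3.381 cm^2
Piston speed v = Q_in/A_cap; rod-end outflow Q_out = v × A_ann = Q_in × A_ann/A_cap.

Q_out ≈ 7.45 L/min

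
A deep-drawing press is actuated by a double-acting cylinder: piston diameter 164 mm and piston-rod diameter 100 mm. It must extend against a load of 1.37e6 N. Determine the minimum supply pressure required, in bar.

Cap-side area A_cap = π/4 × (164 mm)² = 21120 mm^2
P = F / A = 1.37e6 N / A

P ≈ 649 bar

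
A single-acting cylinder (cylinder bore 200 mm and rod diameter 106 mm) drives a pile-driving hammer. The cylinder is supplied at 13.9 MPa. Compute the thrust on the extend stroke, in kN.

Cap-side area A_cap = π/4 × (200 mm)² = 31420 mm^2
F = P × A_cap = 13.9 MPa × A_cap

F ≈ 437 kN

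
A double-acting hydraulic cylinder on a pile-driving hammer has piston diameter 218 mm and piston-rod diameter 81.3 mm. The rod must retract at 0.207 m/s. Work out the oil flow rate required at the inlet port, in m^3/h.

Rod-side annular area A_ann = π/4 × (218² − 81.3²) = 32130 mm^2
Q = A × v

Q ≈ 23.9 m^3/h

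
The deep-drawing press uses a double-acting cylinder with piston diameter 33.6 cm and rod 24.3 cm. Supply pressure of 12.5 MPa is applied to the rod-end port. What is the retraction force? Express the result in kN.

F ≈ 529 kN

Rod-side annular area A_ann = π/4 × (33.6² − 24.3²) = 422.9 cm^2
On retraction the pressure acts on the annular area (bore minus rod).
F = P × A_ann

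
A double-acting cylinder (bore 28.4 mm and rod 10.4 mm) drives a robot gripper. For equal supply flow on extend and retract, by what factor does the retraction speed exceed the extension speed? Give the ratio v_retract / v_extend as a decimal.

v_ret/v_ext ≈ 1.15

Cap-side area A_cap = π/4 × (28.4 mm)² = 633.5 mm^2
Rod-side annular area A_ann = π/4 × (28.4² − 10.4²) = 548.5 mm^2
For equal Q, v ∝ 1/A, so v_ret/v_ext = A_cap/A_ann.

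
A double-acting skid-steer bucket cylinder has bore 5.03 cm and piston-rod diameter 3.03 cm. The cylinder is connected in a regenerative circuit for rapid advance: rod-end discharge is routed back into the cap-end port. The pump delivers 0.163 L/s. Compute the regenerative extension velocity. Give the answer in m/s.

In regeneration the rod-end outflow joins the pump flow into the cap end, so the net volume the pump must supply per unit advance equals the rod cross-section area.
Rod cross-section A_rod = π/4 × (3.03 cm)² = 7.211 cm^2
v = Q_pump / A_rod

v ≈ 0.226 m/s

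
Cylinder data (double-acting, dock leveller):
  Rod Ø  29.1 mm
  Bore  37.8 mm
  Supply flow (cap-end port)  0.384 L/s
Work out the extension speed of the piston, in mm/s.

v ≈ 342 mm/s

Cap-side area A_cap = π/4 × (37.8 mm)² = 1122 mm^2
v = Q / A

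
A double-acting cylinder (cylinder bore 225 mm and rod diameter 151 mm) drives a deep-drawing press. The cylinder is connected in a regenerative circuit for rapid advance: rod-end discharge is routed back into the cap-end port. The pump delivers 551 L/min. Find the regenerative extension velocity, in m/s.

v ≈ 0.513 m/s

In regeneration the rod-end outflow joins the pump flow into the cap end, so the net volume the pump must supply per unit advance equals the rod cross-section area.
Rod cross-section A_rod = π/4 × (151 mm)² = 17910 mm^2
v = Q_pump / A_rod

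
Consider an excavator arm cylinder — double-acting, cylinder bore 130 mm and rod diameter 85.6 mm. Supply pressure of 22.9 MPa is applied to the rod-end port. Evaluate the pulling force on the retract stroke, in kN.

Rod-side annular area A_ann = π/4 × (130² − 85.6²) = 7518 mm^2
On retraction the pressure acts on the annular area (bore minus rod).
F = P × A_ann

F ≈ 172 kN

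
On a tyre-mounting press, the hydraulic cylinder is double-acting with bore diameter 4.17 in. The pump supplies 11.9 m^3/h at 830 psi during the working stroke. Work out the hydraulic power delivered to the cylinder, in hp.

Hydraulic power = P × Q

W ≈ 25.4 hp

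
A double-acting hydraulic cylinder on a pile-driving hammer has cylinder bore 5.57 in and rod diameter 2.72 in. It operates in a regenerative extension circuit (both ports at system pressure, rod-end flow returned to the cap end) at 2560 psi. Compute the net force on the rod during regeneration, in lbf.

F ≈ 14900 lbf

With equal pressure on both faces, forces on the annular region cancel; the net push is pressure × rod cross-section.
Rod cross-section A_rod = π/4 × (2.72 in)² = 5.811 in^2
F = P × A_rod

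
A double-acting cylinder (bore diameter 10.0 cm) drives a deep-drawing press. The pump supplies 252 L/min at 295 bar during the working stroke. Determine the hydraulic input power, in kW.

Hydraulic power = P × Q

W ≈ 124 kW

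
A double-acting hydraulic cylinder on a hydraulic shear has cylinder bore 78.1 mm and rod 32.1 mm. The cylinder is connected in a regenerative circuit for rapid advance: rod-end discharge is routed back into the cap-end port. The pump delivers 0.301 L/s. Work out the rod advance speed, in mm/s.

v ≈ 372 mm/s

In regeneration the rod-end outflow joins the pump flow into the cap end, so the net volume the pump must supply per unit advance equals the rod cross-section area.
Rod cross-section A_rod = π/4 × (32.1 mm)² = 809.3 mm^2
v = Q_pump / A_rod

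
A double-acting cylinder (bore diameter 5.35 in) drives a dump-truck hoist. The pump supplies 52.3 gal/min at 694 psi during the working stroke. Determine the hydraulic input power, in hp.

Hydraulic power = P × Q

W ≈ 21.2 hp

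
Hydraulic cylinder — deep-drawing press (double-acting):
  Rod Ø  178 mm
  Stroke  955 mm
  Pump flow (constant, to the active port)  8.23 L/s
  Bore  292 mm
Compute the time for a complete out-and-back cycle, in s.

Cap-side area A_cap = π/4 × (292 mm)² = 66970 mm^2
Rod-side annular area A_ann = π/4 × (292² − 178²) = 42080 mm^2
t_ext = A_cap·L/Q = 7.771 s
t_ret = A_ann·L/Q = 4.883 s
t_cycle = t_ext + t_ret

t ≈ 12.7 s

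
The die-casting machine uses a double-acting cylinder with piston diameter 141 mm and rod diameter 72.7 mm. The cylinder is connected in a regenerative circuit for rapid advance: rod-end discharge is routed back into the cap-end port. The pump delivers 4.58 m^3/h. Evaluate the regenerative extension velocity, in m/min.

In regeneration the rod-end outflow joins the pump flow into the cap end, so the net volume the pump must supply per unit advance equals the rod cross-section area.
Rod cross-section A_rod = π/4 × (72.7 mm)² = 4151 mm^2
v = Q_pump / A_rod

v ≈ 18.4 m/min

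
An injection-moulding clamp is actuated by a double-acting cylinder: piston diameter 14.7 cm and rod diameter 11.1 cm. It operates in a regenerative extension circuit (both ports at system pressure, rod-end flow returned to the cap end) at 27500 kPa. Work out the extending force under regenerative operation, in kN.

F ≈ 266 kN

With equal pressure on both faces, forces on the annular region cancel; the net push is pressure × rod cross-section.
Rod cross-section A_rod = π/4 × (11.1 cm)² = 96.77 cm^2
F = P × A_rod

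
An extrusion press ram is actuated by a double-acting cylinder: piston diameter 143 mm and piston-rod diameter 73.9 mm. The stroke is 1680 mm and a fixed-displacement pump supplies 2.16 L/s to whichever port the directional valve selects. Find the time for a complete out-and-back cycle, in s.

t ≈ 21.6 s

Cap-side area A_cap = π/4 × (143 mm)² = 16060 mm^2
Rod-side annular area A_ann = π/4 × (143² − 73.9²) = 11770 mm^2
t_ext = A_cap·L/Q = 12.49 s
t_ret = A_ann·L/Q = 9.156 s
t_cycle = t_ext + t_ret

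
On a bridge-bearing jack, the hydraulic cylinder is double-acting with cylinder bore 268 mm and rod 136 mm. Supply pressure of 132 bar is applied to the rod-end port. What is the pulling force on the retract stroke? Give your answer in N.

F ≈ 5.53e5 N

Rod-side annular area A_ann = π/4 × (268² − 136²) = 41880 mm^2
On retraction the pressure acts on the annular area (bore minus rod).
F = P × A_ann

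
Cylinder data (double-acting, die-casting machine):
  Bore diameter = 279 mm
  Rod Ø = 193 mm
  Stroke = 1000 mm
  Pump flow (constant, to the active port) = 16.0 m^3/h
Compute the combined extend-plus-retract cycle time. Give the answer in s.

Cap-side area A_cap = π/4 × (279 mm)² = 61140 mm^2
Rod-side annular area A_ann = π/4 × (279² − 193²) = 31880 mm^2
t_ext = A_cap·L/Q = 13.76 s
t_ret = A_ann·L/Q = 7.173 s
t_cycle = t_ext + t_ret

t ≈ 20.9 s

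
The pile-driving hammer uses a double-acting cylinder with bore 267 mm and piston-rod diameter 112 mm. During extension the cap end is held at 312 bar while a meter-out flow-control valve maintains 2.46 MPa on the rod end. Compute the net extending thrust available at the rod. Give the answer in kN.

F ≈ 1630 kN

Cap-side area A_cap = π/4 × (267 mm)² = 55990 mm^2
Rod-side annular area A_ann = π/4 × (267² − 112²) = 46140 mm^2
Net thrust = P_cap·A_cap − P_rod·A_ann = 1747 kN − 113.5 kN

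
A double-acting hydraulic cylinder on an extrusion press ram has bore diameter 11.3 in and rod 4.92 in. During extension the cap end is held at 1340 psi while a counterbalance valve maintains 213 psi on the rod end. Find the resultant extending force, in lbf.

F ≈ 1.17e5 lbf

Cap-side area A_cap = π/4 × (11.3 in)² = 100.3 in^2
Rod-side annular area A_ann = π/4 × (11.3² − 4.92²) = 81.28 in^2
Net thrust = P_cap·A_cap − P_rod·A_ann = 1.344e5 lbf − 17310 lbf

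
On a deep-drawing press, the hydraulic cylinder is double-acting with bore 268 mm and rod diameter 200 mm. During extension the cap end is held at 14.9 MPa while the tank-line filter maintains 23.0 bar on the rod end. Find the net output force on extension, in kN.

F ≈ 783 kN

Cap-side area A_cap = π/4 × (268 mm)² = 56410 mm^2
Rod-side annular area A_ann = π/4 × (268² − 200²) = 24990 mm^2
Net thrust = P_cap·A_cap − P_rod·A_ann = 840.5 kN − 57.49 kN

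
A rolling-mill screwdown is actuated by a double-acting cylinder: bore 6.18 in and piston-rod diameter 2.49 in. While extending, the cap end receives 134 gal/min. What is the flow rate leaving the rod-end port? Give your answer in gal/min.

Q_out ≈ 112 gal/min

Cap-side area A_cap = π/4 × (6.18 in)² = 30.00 in^2
Rod-side annular area A_ann = π/4 × (6.18² − 2.49²) = 25.13 in^2
Piston speed v = Q_in/A_cap; rod-end outflow Q_out = v × A_ann = Q_in × A_ann/A_cap.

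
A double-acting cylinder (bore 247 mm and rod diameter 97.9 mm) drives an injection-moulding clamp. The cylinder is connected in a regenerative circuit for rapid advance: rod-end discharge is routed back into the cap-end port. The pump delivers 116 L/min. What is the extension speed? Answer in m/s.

v ≈ 0.257 m/s

In regeneration the rod-end outflow joins the pump flow into the cap end, so the net volume the pump must supply per unit advance equals the rod cross-section area.
Rod cross-section A_rod = π/4 × (97.9 mm)² = 7528 mm^2
v = Q_pump / A_rod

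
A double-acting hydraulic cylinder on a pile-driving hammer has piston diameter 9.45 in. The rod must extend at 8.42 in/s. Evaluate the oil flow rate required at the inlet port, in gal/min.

Q ≈ 153 gal/min

Cap-side area A_cap = π/4 × (9.45 in)² = 70.14 in^2
Q = A × v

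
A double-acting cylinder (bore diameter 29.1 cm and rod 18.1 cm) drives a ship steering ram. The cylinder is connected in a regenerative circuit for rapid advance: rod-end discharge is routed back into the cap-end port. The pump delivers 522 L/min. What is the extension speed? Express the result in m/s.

In regeneration the rod-end outflow joins the pump flow into the cap end, so the net volume the pump must supply per unit advance equals the rod cross-section area.
Rod cross-section A_rod = π/4 × (18.1 cm)² = 257.3 cm^2
v = Q_pump / A_rod

v ≈ 0.338 m/s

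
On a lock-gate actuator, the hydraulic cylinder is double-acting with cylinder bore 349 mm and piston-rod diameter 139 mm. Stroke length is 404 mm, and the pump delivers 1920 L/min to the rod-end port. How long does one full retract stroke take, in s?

Rod-side annular area A_ann = π/4 × (349² − 139²) = 80490 mm^2
Swept volume V = A × L; t = V / Q = A·L / Q

t ≈ 1.02 s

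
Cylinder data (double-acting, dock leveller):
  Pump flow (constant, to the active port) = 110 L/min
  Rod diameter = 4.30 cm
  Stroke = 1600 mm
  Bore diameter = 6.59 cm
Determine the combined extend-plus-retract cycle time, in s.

t ≈ 4.69 s

Cap-side area A_cap = π/4 × (6.59 cm)² = 34.11 cm^2
Rod-side annular area A_ann = π/4 × (6.59² − 4.30²) = 19.59 cm^2
t_ext = A_cap·L/Q = 2.977 s
t_ret = A_ann·L/Q = 1.709 s
t_cycle = t_ext + t_ret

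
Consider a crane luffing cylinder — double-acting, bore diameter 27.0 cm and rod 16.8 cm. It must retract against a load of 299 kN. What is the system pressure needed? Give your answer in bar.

P ≈ 85.2 bar

Rod-side annular area A_ann = π/4 × (27.0² − 16.8²) = 350.9 cm^2
Retraction: pressure acts on the annular area.
P = F / A = 299 kN / A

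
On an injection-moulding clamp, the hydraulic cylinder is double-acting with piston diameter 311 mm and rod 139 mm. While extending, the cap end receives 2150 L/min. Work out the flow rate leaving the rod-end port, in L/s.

Cap-side area A_cap = π/4 × (311 mm)² = 75960 mm^2
Rod-side annular area A_ann = π/4 × (311² − 139²) = 60790 mm^2
Piston speed v = Q_in/A_cap; rod-end outflow Q_out = v × A_ann = Q_in × A_ann/A_cap.

Q_out ≈ 28.7 L/s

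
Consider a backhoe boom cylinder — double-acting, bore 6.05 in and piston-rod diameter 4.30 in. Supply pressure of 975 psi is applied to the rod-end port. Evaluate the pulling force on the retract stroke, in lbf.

F ≈ 13900 lbf

Rod-side annular area A_ann = π/4 × (6.05² − 4.30²) = 14.23 in^2
On retraction the pressure acts on the annular area (bore minus rod).
F = P × A_ann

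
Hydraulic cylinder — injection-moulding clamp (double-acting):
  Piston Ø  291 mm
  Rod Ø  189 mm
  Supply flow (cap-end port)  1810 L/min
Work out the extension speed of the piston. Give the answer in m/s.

Cap-side area A_cap = π/4 × (291 mm)² = 66510 mm^2
v = Q / A

v ≈ 0.454 m/s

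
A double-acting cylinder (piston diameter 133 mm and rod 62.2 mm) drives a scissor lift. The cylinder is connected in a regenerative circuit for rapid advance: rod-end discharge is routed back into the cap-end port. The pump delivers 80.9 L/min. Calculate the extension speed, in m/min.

v ≈ 26.6 m/min

In regeneration the rod-end outflow joins the pump flow into the cap end, so the net volume the pump must supply per unit advance equals the rod cross-section area.
Rod cross-section A_rod = π/4 × (62.2 mm)² = 3039 mm^2
v = Q_pump / A_rod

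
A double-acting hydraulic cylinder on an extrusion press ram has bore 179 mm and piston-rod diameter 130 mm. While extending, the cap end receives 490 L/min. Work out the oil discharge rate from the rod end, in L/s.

Cap-side area A_cap = π/4 × (179 mm)² = 25160 mm^2
Rod-side annular area A_ann = π/4 × (179² − 130²) = 11890 mm^2
Piston speed v = Q_in/A_cap; rod-end outflow Q_out = v × A_ann = Q_in × A_ann/A_cap.

Q_out ≈ 3.86 L/s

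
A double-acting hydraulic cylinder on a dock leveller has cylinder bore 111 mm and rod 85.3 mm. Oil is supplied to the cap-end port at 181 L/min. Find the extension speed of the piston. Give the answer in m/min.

v ≈ 18.7 m/min

Cap-side area A_cap = π/4 × (111 mm)² = 9677 mm^2
v = Q / A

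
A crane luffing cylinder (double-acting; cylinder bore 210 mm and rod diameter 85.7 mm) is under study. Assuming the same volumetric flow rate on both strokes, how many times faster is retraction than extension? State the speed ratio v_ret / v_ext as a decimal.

Cap-side area A_cap = π/4 × (210 mm)² = 34640 mm^2
Rod-side annular area A_ann = π/4 × (210² − 85.7²) = 28870 mm^2
For equal Q, v ∝ 1/A, so v_ret/v_ext = A_cap/A_ann.

v_ret/v_ext ≈ 1.20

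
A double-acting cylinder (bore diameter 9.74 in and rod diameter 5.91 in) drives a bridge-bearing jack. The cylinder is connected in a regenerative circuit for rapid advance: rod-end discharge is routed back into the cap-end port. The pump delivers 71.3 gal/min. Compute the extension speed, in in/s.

v ≈ 10.0 in/s

In regeneration the rod-end outflow joins the pump flow into the cap end, so the net volume the pump must supply per unit advance equals the rod cross-section area.
Rod cross-section A_rod = π/4 × (5.91 in)² = 27.43 in^2
v = Q_pump / A_rod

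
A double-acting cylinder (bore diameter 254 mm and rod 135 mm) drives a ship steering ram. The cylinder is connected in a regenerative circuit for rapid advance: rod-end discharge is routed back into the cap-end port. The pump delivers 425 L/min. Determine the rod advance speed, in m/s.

v ≈ 0.495 m/s

In regeneration the rod-end outflow joins the pump flow into the cap end, so the net volume the pump must supply per unit advance equals the rod cross-section area.
Rod cross-section A_rod = π/4 × (135 mm)² = 14310 mm^2
v = Q_pump / A_rod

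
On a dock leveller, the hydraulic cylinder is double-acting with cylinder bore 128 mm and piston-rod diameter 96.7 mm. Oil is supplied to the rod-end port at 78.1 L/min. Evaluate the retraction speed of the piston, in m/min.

Rod-side annular area A_ann = π/4 × (128² − 96.7²) = 5524 mm^2
Flow into the rod-end port fills the annular volume.
v = Q / A

v ≈ 14.1 m/min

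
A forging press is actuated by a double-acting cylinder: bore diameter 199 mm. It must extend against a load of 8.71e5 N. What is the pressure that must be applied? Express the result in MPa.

Cap-side area A_cap = π/4 × (199 mm)² = 31100 mm^2
P = F / A = 8.71e5 N / A

P ≈ 28.0 MPa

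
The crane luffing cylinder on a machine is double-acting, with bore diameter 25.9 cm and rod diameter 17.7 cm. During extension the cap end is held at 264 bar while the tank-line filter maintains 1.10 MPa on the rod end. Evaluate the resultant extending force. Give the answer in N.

F ≈ 1.36e6 N

Cap-side area A_cap = π/4 × (25.9 cm)² = 526.9 cm^2
Rod-side annular area A_ann = π/4 × (25.9² − 17.7²) = 280.8 cm^2
Net thrust = P_cap·A_cap − P_rod·A_ann = 1.391e6 N − 30890 N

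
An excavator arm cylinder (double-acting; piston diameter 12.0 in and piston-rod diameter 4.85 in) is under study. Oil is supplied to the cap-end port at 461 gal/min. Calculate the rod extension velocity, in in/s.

Cap-side area A_cap = π/4 × (12.0 in)² = 113.1 in^2
v = Q / A

v ≈ 15.7 in/s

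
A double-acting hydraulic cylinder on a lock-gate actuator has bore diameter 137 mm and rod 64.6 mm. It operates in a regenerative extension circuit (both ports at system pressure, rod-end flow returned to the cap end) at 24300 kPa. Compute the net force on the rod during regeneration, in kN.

With equal pressure on both faces, forces on the annular region cancel; the net push is pressure × rod cross-section.
Rod cross-section A_rod = π/4 × (64.6 mm)² = 3278 mm^2
F = P × A_rod

F ≈ 79.6 kN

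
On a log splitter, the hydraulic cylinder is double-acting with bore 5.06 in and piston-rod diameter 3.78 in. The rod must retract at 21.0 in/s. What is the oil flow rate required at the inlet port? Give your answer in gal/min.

Rod-side annular area A_ann = π/4 × (5.06² − 3.78²) = 8.887 in^2
Q = A × v

Q ≈ 48.5 gal/min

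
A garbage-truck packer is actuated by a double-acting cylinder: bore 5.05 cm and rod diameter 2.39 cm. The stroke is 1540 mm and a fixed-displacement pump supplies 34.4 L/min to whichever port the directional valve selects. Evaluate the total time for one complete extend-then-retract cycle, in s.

t ≈ 9.56 s

Cap-side area A_cap = π/4 × (5.05 cm)² = 20.03 cm^2
Rod-side annular area A_ann = π/4 × (5.05² − 2.39²) = 15.54 cm^2
t_ext = A_cap·L/Q = 5.380 s
t_ret = A_ann·L/Q = 4.175 s
t_cycle = t_ext + t_ret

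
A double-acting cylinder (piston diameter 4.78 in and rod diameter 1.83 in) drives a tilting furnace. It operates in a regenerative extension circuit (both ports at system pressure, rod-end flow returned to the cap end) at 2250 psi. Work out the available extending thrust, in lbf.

With equal pressure on both faces, forces on the annular region cancel; the net push is pressure × rod cross-section.
Rod cross-section A_rod = π/4 × (1.83 in)² = 2.630 in^2
F = P × A_rod

F ≈ 5920 lbf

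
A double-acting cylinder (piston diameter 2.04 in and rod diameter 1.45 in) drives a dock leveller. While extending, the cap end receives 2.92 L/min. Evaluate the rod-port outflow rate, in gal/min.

Cap-side area A_cap = π/4 × (2.04 in)² = 3.269 in^2
Rod-side annular area A_ann = π/4 × (2.04² − 1.45²) = 1.617 in^2
Piston speed v = Q_in/A_cap; rod-end outflow Q_out = v × A_ann = Q_in × A_ann/A_cap.

Q_out ≈ 0.382 gal/min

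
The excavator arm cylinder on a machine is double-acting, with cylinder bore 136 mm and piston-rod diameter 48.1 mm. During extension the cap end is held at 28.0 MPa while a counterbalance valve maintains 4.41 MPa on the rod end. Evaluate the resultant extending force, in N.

F ≈ 3.51e5 N

Cap-side area A_cap = π/4 × (136 mm)² = 14530 mm^2
Rod-side annular area A_ann = π/4 × (136² − 48.1²) = 12710 mm^2
Net thrust = P_cap·A_cap − P_rod·A_ann = 4.067e5 N − 56050 N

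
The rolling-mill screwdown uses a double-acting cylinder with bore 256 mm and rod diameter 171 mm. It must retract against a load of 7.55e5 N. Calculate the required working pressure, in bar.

Rod-side annular area A_ann = π/4 × (256² − 171²) = 28510 mm^2
Retraction: pressure acts on the annular area.
P = F / A = 7.55e5 N / A

P ≈ 265 bar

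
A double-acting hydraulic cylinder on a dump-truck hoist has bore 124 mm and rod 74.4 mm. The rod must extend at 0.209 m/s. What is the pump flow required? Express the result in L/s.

Q ≈ 2.52 L/s

Cap-side area A_cap = π/4 × (124 mm)² = 12080 mm^2
Q = A × v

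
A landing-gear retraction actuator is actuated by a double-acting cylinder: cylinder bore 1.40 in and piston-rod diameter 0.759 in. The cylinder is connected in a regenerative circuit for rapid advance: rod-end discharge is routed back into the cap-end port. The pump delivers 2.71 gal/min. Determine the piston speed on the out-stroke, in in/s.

In regeneration the rod-end outflow joins the pump flow into the cap end, so the net volume the pump must supply per unit advance equals the rod cross-section area.
Rod cross-section A_rod = π/4 × (0.759 in)² = 0.4525 in^2
v = Q_pump / A_rod

v ≈ 23.1 in/s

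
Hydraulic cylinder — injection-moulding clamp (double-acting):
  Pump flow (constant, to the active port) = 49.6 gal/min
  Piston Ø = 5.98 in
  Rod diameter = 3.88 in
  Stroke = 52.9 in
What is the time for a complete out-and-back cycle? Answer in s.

t ≈ 12.3 s

Cap-side area A_cap = π/4 × (5.98 in)² = 28.09 in^2
Rod-side annular area A_ann = π/4 × (5.98² − 3.88²) = 16.26 in^2
t_ext = A_cap·L/Q = 7.780 s
t_ret = A_ann·L/Q = 4.505 s
t_cycle = t_ext + t_ret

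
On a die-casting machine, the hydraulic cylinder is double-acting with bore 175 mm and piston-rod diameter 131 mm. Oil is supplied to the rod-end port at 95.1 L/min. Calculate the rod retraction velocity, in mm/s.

v ≈ 150 mm/s

Rod-side annular area A_ann = π/4 × (175² − 131²) = 10570 mm^2
Flow into the rod-end port fills the annular volume.
v = Q / A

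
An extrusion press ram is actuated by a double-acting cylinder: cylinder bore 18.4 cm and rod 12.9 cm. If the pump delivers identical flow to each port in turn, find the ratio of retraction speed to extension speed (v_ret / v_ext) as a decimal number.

Cap-side area A_cap = π/4 × (18.4 cm)² = 265.9 cm^2
Rod-side annular area A_ann = π/4 × (18.4² − 12.9²) = 135.2 cm^2
For equal Q, v ∝ 1/A, so v_ret/v_ext = A_cap/A_ann.

v_ret/v_ext ≈ 1.97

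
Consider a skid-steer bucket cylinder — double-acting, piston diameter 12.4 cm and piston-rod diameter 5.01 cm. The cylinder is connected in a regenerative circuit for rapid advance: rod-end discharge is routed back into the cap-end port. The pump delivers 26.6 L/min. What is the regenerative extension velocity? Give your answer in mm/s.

In regeneration the rod-end outflow joins the pump flow into the cap end, so the net volume the pump must supply per unit advance equals the rod cross-section area.
Rod cross-section A_rod = π/4 × (5.01 cm)² = 19.71 cm^2
v = Q_pump / A_rod

v ≈ 225 mm/s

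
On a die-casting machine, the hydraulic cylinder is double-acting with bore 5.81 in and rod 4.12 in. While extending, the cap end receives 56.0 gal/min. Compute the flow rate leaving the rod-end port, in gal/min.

Q_out ≈ 27.8 gal/min

Cap-side area A_cap = π/4 × (5.81 in)² = 26.51 in^2
Rod-side annular area A_ann = π/4 × (5.81² − 4.12²) = 13.18 in^2
Piston speed v = Q_in/A_cap; rod-end outflow Q_out = v × A_ann = Q_in × A_ann/A_cap.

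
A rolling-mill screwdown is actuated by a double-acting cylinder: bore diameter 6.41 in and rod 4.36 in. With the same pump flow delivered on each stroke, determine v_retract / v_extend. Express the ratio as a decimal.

v_ret/v_ext ≈ 1.86

Cap-side area A_cap = π/4 × (6.41 in)² = 32.27 in^2
Rod-side annular area A_ann = π/4 × (6.41² − 4.36²) = 17.34 in^2
For equal Q, v ∝ 1/A, so v_ret/v_ext = A_cap/A_ann.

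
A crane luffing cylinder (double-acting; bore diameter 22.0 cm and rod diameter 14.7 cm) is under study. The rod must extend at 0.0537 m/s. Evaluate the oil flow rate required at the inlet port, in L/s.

Q ≈ 2.04 L/s

Cap-side area A_cap = π/4 × (22.0 cm)² = 380.1 cm^2
Q = A × v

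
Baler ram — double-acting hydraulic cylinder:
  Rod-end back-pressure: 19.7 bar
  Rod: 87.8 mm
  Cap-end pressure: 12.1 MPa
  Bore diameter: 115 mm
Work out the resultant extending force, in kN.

Cap-side area A_cap = π/4 × (115 mm)² = 10390 mm^2
Rod-side annular area A_ann = π/4 × (115² − 87.8²) = 4332 mm^2
Net thrust = P_cap·A_cap − P_rod·A_ann = 125.7 kN − 8.535 kN

F ≈ 117 kN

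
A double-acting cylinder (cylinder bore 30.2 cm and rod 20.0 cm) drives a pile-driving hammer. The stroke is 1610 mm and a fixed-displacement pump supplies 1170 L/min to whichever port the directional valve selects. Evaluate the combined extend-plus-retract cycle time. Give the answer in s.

Cap-side area A_cap = π/4 × (30.2 cm)² = 716.3 cm^2
Rod-side annular area A_ann = π/4 × (30.2² − 20.0²) = 402.2 cm^2
t_ext = A_cap·L/Q = 5.914 s
t_ret = A_ann·L/Q = 3.320 s
t_cycle = t_ext + t_ret

t ≈ 9.23 s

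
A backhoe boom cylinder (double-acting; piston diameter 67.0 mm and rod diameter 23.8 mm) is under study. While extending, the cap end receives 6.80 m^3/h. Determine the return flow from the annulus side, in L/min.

Q_out ≈ 99.0 L/min

Cap-side area A_cap = π/4 × (67.0 mm)² = 3526 mm^2
Rod-side annular area A_ann = π/4 × (67.0² − 23.8²) = 3081 mm^2
Piston speed v = Q_in/A_cap; rod-end outflow Q_out = v × A_ann = Q_in × A_ann/A_cap.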